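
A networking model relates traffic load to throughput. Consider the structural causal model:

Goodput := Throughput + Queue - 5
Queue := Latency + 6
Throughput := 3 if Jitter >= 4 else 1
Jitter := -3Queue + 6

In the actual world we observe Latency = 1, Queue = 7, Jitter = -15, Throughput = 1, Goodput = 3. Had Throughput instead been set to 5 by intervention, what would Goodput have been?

Intervening sets Throughput = 5 and removes its equation (Throughput := 3 if Jitter >= 4 else 1).
Queue = Latency + 6  [with Latency=1]  = 7
Goodput = Throughput + Queue - 5  [with Throughput=5, Queue=7]  = 7

7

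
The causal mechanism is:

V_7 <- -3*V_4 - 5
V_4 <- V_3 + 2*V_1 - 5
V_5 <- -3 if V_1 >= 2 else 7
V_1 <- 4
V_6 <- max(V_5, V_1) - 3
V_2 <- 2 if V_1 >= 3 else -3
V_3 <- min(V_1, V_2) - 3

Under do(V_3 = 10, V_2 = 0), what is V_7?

The joint intervention fixes V_3 = 10, V_2 = 0, removing each variable's own equation.
V_4 = V_3 + 2*V_1 - 5  [with V_3=10, V_1=4]  = 13
V_7 = -3*V_4 - 5  [with V_4=13]  = -44

-44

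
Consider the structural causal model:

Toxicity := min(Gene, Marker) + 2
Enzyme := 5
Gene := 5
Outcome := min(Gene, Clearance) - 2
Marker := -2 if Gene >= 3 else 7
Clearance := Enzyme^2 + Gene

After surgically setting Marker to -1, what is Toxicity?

The intervention breaks the incoming arrows to Marker: Marker := -2 if Gene >= 3 else 7 no longer applies, and Marker = -1.
Toxicity = min(Gene, Marker) + 2  [with Gene=5, Marker=-1]  = 1

1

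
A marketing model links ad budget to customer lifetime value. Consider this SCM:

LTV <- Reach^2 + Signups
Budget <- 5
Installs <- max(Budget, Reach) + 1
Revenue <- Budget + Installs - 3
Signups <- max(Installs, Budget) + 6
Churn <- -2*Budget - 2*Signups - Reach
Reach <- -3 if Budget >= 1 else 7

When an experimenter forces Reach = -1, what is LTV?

Under do(Reach=-1), the mechanism Reach <- -3 if Budget >= 1 else 7 is discarded; Reach is fixed at -1.
Installs = max(Budget, Reach) + 1  [with Budget=5, Reach=-1]  = 6
Signups = max(Installs, Budget) + 6  [with Installs=6, Budget=5]  = 12
LTV = Reach^2 + Signups  [with Reach=-1, Signups=12]  = 13

13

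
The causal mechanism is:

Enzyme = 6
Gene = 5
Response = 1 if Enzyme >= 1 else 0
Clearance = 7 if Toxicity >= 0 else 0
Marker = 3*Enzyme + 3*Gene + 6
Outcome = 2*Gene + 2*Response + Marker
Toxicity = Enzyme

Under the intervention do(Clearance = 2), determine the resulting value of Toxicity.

6

do(Clearance=2) replaces the equation Clearance = 7 if Toxicity >= 0 else 0 with the constant Clearance = 2.
Since Toxicity is not a descendant of the intervened variable, it is unaffected.
Toxicity = Enzyme  [with Enzyme=6]  = 6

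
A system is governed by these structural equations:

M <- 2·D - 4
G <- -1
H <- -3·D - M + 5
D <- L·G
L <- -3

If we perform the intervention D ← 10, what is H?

do(D=10) replaces the equation D <- L·G with the constant D = 10.
M = 2·D - 4  [with D=10]  = 16
H = -3·D - M + 5  [with D=10, M=16]  = -41

-41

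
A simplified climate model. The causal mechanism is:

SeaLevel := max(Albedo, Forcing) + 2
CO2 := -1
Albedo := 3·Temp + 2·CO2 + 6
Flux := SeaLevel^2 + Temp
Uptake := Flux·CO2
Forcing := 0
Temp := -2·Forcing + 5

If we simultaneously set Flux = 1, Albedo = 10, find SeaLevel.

Setting Flux = 1, Albedo = 10 by intervention discards those variables' equations.
SeaLevel = max(Albedo, Forcing) + 2  [with Albedo=10, Forcing=0]  = 12

12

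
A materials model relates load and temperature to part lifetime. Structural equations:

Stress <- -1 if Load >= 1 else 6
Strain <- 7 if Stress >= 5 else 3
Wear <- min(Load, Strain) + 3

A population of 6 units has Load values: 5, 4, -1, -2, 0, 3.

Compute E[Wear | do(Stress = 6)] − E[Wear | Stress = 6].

do(Stress=6) breaks Stress's dependence on Load. With Stress=6 fixed, Wear across the units is 8, 7, 2, 1, 3, 6, mean 4.5.
Conditioning on Stress=6 selects the 3 unit(s) with Load ∈ {-1, -2, 0}. Their Wear values: 2, 1, 3. Mean = 2.
Difference = 4.5 − 2 = 2.5.

2.5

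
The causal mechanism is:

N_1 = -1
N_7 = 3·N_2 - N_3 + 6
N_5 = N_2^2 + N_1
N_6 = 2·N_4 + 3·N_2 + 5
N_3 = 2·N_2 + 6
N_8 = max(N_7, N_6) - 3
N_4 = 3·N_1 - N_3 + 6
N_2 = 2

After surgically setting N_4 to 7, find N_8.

do(N_4=7) replaces the equation N_4 = 3·N_1 - N_3 + 6 with the constant N_4 = 7.
N_3 = 2·N_2 + 6  [with N_2=2]  = 10
N_6 = 2·N_4 + 3·N_2 + 5  [with N_4=7, N_2=2]  = 25
N_7 = 3·N_2 - N_3 + 6  [with N_2=2, N_3=10]  = 2
N_8 = max(N_7, N_6) - 3  [with N_7=2, N_6=25]  = 22

22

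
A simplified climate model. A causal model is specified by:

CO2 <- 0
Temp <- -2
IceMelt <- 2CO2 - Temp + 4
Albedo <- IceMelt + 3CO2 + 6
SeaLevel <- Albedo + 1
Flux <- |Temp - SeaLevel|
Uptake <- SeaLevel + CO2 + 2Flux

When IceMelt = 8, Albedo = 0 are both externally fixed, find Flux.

3

Setting IceMelt = 8, Albedo = 0 by intervention discards those variables' equations.
SeaLevel = Albedo + 1  [with Albedo=0]  = 1
Flux = |Temp - SeaLevel|  [with Temp=-2, SeaLevel=1]  = 3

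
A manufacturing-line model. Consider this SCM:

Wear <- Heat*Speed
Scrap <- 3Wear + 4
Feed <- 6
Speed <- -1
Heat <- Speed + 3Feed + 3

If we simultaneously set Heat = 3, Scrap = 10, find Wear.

-3

The joint intervention fixes Heat = 3, Scrap = 10, removing each variable's own equation.
Wear = Heat*Speed  [with Heat=3, Speed=-1]  = -3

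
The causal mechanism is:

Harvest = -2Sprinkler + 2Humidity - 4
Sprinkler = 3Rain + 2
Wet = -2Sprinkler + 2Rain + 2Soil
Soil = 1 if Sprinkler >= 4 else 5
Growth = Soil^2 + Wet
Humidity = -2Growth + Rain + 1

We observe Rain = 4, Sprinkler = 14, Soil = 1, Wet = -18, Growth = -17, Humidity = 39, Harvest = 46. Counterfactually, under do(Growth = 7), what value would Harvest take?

Under do(Growth=7), the mechanism Growth = Soil^2 + Wet is discarded; Growth is fixed at 7.
Sprinkler = 3Rain + 2  [with Rain=4]  = 14
Humidity = -2Growth + Rain + 1  [with Growth=7, Rain=4]  = -9
Harvest = -2Sprinkler + 2Humidity - 4  [with Sprinkler=14, Humidity=-9]  = -50

-50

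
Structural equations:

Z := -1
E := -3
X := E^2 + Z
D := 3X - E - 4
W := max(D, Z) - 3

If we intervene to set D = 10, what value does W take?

7

Intervening sets D = 10 and removes its equation (D := 3X - E - 4).
W = max(D, Z) - 3  [with D=10, Z=-1]  = 7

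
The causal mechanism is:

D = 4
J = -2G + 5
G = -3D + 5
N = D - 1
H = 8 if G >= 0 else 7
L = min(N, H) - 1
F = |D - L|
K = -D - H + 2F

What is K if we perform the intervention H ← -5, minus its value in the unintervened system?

do(H=-5) replaces the equation H = 8 if G >= 0 else 7 with the constant H = -5.
N = D - 1  [with D=4]  = 3
L = min(N, H) - 1  [with N=3, H=-5]  = -6
F = |D - L|  [with D=4, L=-6]  = 10
K = -D - H + 2F  [with D=4, H=-5, F=10]  = 21
Without intervention: N = D - 1  [with D=4]  = 3; G = -3D + 5  [with D=4]  = -7; H = 8 if G >= 0 else 7  [with G=-7]  = 7; L = min(N, H) - 1  [with N=3, H=7]  = 2; F = |D - L|  [with D=4, L=2]  = 2; K = -D - H + 2F  [with D=4, H=7, F=2]  = -7.
Change = 21 − (-7) = 28.

28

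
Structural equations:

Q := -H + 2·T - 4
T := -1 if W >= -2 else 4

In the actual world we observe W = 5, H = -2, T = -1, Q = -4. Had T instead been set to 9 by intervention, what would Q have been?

The intervention breaks the incoming arrows to T: T := -1 if W >= -2 else 4 no longer applies, and T = 9.
Q = -H + 2·T - 4  [with H=-2, T=9]  = 16

16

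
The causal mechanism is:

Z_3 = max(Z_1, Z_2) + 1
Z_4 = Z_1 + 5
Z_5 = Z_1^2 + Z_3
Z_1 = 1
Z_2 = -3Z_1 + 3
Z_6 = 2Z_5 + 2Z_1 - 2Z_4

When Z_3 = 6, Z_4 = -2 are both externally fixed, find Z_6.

Setting Z_3 = 6, Z_4 = -2 by intervention discards those variables' equations.
Z_5 = Z_1^2 + Z_3  [with Z_1=1, Z_3=6]  = 7
Z_6 = 2Z_5 + 2Z_1 - 2Z_4  [with Z_5=7, Z_1=1, Z_4=-2]  = 20

20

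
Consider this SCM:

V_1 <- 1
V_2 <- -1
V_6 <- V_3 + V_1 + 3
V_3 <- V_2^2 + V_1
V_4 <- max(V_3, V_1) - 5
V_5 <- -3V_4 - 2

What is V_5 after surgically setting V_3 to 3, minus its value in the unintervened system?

do(V_3=3) replaces the equation V_3 <- V_2^2 + V_1 with the constant V_3 = 3.
V_4 = max(V_3, V_1) - 5  [with V_3=3, V_1=1]  = -2
V_5 = -3V_4 - 2  [with V_4=-2]  = 4
Without intervention: V_3 = V_2^2 + V_1  [with V_2=-1, V_1=1]  = 2; V_4 = max(V_3, V_1) - 5  [with V_3=2, V_1=1]  = -3; V_5 = -3V_4 - 2  [with V_4=-3]  = 7.
Change = 4 − 7 = -3.

-3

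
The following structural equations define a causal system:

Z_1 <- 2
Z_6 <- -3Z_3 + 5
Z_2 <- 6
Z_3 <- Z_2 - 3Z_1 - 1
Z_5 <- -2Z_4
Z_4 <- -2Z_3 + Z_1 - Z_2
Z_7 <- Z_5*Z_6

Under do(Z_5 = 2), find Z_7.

Under do(Z_5=2), the mechanism Z_5 <- -2Z_4 is discarded; Z_5 is fixed at 2.
Z_3 = Z_2 - 3Z_1 - 1  [with Z_2=6, Z_1=2]  = -1
Z_6 = -3Z_3 + 5  [with Z_3=-1]  = 8
Z_7 = Z_5*Z_6  [with Z_5=2, Z_6=8]  = 16

16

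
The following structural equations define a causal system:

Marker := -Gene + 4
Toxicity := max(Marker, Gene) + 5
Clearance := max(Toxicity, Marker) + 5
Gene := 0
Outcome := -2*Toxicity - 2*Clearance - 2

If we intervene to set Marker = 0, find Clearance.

10

Under do(Marker=0), the mechanism Marker := -Gene + 4 is discarded; Marker is fixed at 0.
Toxicity = max(Marker, Gene) + 5  [with Marker=0, Gene=0]  = 5
Clearance = max(Toxicity, Marker) + 5  [with Toxicity=5, Marker=0]  = 10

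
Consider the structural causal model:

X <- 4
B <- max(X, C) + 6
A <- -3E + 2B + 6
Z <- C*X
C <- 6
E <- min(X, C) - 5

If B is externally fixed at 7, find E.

Under do(B=7), the mechanism B <- max(X, C) + 6 is discarded; B is fixed at 7.
Since E is not a descendant of the intervened variable, it is unaffected.
E = min(X, C) - 5  [with X=4, C=6]  = -1

-1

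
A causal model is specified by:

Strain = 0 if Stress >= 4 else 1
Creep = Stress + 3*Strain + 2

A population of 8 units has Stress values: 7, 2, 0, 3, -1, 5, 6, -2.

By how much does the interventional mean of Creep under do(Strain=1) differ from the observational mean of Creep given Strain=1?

2.1

do(Strain=1) breaks Strain's dependence on Stress. With Strain=1 fixed, Creep across the units is 12, 7, 5, 8, 4, 10, 11, 3, mean 7.5.
Observing Strain=1 restricts to units where Strain's equation naturally yields 1: Stress ∈ {2, 0, 3, -1, -2}. In that subpopulation Creep = 7, 5, 8, 4, 3, mean 5.4.
Difference = 7.5 − 5.4 = 2.1.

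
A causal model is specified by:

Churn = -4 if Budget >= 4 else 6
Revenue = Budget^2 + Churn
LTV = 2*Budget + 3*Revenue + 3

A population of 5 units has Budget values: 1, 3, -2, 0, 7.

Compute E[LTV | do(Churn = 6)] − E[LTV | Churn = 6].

Under do(Churn=6), Churn's equation is replaced by Churn=6 for every unit. Per-unit LTV: 26, 54, 29, 21, 182. Mean = 62.4.
Observing Churn=6 restricts to units where Churn's equation naturally yields 6: Budget ∈ {1, 3, -2, 0}. In that subpopulation LTV = 26, 54, 29, 21, mean 32.5.
Difference = 62.4 − 32.5 = 29.9.

29.9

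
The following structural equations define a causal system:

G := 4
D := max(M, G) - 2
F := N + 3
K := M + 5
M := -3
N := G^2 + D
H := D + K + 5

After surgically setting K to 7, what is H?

Under do(K=7), the mechanism K := M + 5 is discarded; K is fixed at 7.
D = max(M, G) - 2  [with M=-3, G=4]  = 2
H = D + K + 5  [with D=2, K=7]  = 14

14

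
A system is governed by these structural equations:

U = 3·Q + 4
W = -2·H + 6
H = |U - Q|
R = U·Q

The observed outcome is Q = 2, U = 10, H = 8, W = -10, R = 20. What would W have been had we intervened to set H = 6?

-6

The intervention breaks the incoming arrows to H: H = |U - Q| no longer applies, and H = 6.
W = -2·H + 6  [with H=6]  = -6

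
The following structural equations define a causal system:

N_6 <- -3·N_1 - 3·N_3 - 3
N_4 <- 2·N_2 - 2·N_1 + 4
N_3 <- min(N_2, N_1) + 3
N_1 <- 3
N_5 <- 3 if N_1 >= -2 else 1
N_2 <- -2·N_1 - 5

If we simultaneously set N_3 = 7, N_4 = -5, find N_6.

-33

Setting N_3 = 7, N_4 = -5 by intervention discards those variables' equations.
N_6 = -3·N_1 - 3·N_3 - 3  [with N_1=3, N_3=7]  = -33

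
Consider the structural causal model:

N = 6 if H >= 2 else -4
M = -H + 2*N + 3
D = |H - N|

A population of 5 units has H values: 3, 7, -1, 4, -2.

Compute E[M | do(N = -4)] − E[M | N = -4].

Every unit gets N=-4 under the intervention. M values become -8, -12, -4, -9, -3; E[M|do(N=-4)] = -7.2.
Conditioning on N=-4 selects the 2 unit(s) with H ∈ {-1, -2}. Their M values: -4, -3. Mean = -3.5.
Difference = -7.2 − (-3.5) = -3.7.

-3.7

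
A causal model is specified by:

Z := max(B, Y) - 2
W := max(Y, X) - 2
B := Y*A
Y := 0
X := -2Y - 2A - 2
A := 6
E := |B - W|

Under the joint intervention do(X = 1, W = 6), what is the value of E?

6

The joint intervention fixes X = 1, W = 6, removing each variable's own equation.
B = Y*A  [with Y=0, A=6]  = 0
E = |B - W|  [with B=0, W=6]  = 6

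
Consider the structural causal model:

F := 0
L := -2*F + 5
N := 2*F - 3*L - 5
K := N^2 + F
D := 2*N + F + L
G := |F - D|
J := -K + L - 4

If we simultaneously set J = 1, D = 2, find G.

2

Setting J = 1, D = 2 by intervention discards those variables' equations.
G = |F - D|  [with F=0, D=2]  = 2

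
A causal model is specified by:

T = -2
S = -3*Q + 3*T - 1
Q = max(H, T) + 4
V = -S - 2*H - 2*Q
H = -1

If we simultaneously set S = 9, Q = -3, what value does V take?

The joint intervention fixes S = 9, Q = -3, removing each variable's own equation.
V = -S - 2*H - 2*Q  [with S=9, H=-1, Q=-3]  = -1

-1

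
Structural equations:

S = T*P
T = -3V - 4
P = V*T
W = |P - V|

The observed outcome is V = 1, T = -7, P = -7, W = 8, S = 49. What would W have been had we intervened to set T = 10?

Under do(T=10), the mechanism T = -3V - 4 is discarded; T is fixed at 10.
P = V*T  [with V=1, T=10]  = 10
W = |P - V|  [with P=10, V=1]  = 9

9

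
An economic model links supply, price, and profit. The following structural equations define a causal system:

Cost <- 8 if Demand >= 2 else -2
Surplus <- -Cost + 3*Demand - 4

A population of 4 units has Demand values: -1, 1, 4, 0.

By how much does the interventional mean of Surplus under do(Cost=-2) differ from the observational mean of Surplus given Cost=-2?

Under do(Cost=-2), Cost's equation is replaced by Cost=-2 for every unit. Per-unit Surplus: -5, 1, 10, -2. Mean = 1.
Observing Cost=-2 restricts to units where Cost's equation naturally yields -2: Demand ∈ {-1, 1, 0}. In that subpopulation Surplus = -5, 1, -2, mean -2.
Difference = 1 − (-2) = 3.

3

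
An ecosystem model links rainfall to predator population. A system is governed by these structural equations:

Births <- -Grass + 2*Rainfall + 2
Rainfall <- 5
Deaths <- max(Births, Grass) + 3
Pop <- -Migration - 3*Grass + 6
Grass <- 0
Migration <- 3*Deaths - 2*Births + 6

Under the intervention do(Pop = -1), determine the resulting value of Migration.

27

do(Pop=-1) replaces the equation Pop <- -Migration - 3*Grass + 6 with the constant Pop = -1.
Since Migration is not a descendant of the intervened variable, it is unaffected.
Births = -Grass + 2*Rainfall + 2  [with Grass=0, Rainfall=5]  = 12
Deaths = max(Births, Grass) + 3  [with Births=12, Grass=0]  = 15
Migration = 3*Deaths - 2*Births + 6  [with Deaths=15, Births=12]  = 27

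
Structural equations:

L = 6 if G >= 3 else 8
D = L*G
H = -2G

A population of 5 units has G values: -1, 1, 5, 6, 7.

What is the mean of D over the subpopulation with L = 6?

36

E[D|L=6] averages over only the 3 units with L=6 (G = 5, 6, 7): D = 30, 36, 42, mean 36.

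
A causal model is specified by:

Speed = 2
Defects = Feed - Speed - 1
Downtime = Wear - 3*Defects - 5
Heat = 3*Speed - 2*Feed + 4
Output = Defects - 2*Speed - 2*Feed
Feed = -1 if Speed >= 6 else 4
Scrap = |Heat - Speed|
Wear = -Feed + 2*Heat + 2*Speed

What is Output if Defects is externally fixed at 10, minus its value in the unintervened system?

Under do(Defects=10), the mechanism Defects = Feed - Speed - 1 is discarded; Defects is fixed at 10.
Feed = -1 if Speed >= 6 else 4  [with Speed=2]  = 4
Output = Defects - 2*Speed - 2*Feed  [with Defects=10, Speed=2, Feed=4]  = -2
Without intervention: Feed = -1 if Speed >= 6 else 4  [with Speed=2]  = 4; Defects = Feed - Speed - 1  [with Feed=4, Speed=2]  = 1; Output = Defects - 2*Speed - 2*Feed  [with Defects=1, Speed=2, Feed=4]  = -11.
Change = -2 − (-11) = 9.

9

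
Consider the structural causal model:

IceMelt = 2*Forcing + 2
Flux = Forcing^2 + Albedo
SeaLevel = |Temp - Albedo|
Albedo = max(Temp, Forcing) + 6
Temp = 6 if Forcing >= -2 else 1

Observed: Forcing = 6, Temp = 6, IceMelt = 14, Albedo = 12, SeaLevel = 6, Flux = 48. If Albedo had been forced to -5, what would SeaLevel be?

Intervening sets Albedo = -5 and removes its equation (Albedo = max(Temp, Forcing) + 6).
Temp = 6 if Forcing >= -2 else 1  [with Forcing=6]  = 6
SeaLevel = |Temp - Albedo|  [with Temp=6, Albedo=-5]  = 11

11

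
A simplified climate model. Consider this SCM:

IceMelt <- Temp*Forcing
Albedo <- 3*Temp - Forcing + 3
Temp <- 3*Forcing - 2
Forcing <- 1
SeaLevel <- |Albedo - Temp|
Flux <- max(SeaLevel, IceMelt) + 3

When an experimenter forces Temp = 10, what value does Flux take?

25

Under do(Temp=10), the mechanism Temp <- 3*Forcing - 2 is discarded; Temp is fixed at 10.
IceMelt = Temp*Forcing  [with Temp=10, Forcing=1]  = 10
Albedo = 3*Temp - Forcing + 3  [with Temp=10, Forcing=1]  = 32
SeaLevel = |Albedo - Temp|  [with Albedo=32, Temp=10]  = 22
Flux = max(SeaLevel, IceMelt) + 3  [with SeaLevel=22, IceMelt=10]  = 25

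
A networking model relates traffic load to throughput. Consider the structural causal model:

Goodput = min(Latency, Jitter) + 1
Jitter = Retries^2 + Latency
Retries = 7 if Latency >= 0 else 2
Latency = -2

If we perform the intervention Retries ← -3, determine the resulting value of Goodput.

-1

Under do(Retries=-3), the mechanism Retries = 7 if Latency >= 0 else 2 is discarded; Retries is fixed at -3.
Jitter = Retries^2 + Latency  [with Retries=-3, Latency=-2]  = 7
Goodput = min(Latency, Jitter) + 1  [with Latency=-2, Jitter=7]  = -1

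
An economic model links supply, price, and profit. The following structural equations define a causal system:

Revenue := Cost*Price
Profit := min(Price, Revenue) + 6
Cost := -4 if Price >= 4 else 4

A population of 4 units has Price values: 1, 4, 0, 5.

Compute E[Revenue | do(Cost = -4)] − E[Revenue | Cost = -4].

8

Every unit gets Cost=-4 under the intervention. Revenue values become -4, -16, 0, -20; E[Revenue|do(Cost=-4)] = -10.
E[Revenue|Cost=-4] averages over only the 2 units with Cost=-4 (Price = 4, 5): Revenue = -16, -20, mean -18.
Difference = -10 − (-18) = 8.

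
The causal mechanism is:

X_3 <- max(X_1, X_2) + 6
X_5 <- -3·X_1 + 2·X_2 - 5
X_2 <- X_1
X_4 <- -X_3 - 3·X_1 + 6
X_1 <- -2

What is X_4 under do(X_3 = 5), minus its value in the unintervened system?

The intervention breaks the incoming arrows to X_3: X_3 <- max(X_1, X_2) + 6 no longer applies, and X_3 = 5.
X_4 = -X_3 - 3·X_1 + 6  [with X_3=5, X_1=-2]  = 7
Without intervention: X_2 = X_1  [with X_1=-2]  = -2; X_3 = max(X_1, X_2) + 6  [with X_1=-2, X_2=-2]  = 4; X_4 = -X_3 - 3·X_1 + 6  [with X_3=4, X_1=-2]  = 8.
Change = 7 − 8 = -1.

-1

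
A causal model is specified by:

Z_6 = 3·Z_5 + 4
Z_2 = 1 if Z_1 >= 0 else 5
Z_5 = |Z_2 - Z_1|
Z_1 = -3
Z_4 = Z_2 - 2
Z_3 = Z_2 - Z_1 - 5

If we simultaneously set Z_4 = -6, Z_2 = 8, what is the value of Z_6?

The joint intervention fixes Z_4 = -6, Z_2 = 8, removing each variable's own equation.
Z_5 = |Z_2 - Z_1|  [with Z_2=8, Z_1=-3]  = 11
Z_6 = 3·Z_5 + 4  [with Z_5=11]  = 37

37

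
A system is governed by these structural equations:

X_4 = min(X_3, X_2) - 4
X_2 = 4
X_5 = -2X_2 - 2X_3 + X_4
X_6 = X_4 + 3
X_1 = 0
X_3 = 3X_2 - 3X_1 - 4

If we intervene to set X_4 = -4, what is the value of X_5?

-28

Intervening sets X_4 = -4 and removes its equation (X_4 = min(X_3, X_2) - 4).
X_3 = 3X_2 - 3X_1 - 4  [with X_2=4, X_1=0]  = 8
X_5 = -2X_2 - 2X_3 + X_4  [with X_2=4, X_3=8, X_4=-4]  = -28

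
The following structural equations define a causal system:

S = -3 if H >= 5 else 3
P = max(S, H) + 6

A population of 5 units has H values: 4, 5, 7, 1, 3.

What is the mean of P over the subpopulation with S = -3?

12

Conditioning on S=-3 selects the 2 unit(s) with H ∈ {5, 7}. Their P values: 11, 13. Mean = 12.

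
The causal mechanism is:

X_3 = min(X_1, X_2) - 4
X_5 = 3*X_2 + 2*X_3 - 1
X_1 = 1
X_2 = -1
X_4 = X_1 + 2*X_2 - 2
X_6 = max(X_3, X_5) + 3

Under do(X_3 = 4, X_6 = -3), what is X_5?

The joint intervention fixes X_3 = 4, X_6 = -3, removing each variable's own equation.
X_5 = 3*X_2 + 2*X_3 - 1  [with X_2=-1, X_3=4]  = 4

4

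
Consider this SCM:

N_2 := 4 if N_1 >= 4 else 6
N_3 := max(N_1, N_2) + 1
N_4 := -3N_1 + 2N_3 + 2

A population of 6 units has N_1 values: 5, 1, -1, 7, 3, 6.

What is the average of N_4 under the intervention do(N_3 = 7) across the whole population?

The intervention sets N_3=7 in all 6 units regardless of N_1. Recomputing N_4 per unit gives 1, 13, 19, -5, 7, -2; average 5.5.

5.5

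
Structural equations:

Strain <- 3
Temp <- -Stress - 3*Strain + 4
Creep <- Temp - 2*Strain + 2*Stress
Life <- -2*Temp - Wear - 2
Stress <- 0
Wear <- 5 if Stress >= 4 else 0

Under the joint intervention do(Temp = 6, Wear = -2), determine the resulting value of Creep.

The joint intervention fixes Temp = 6, Wear = -2, removing each variable's own equation.
Creep = Temp - 2*Strain + 2*Stress  [with Temp=6, Strain=3, Stress=0]  = 0

0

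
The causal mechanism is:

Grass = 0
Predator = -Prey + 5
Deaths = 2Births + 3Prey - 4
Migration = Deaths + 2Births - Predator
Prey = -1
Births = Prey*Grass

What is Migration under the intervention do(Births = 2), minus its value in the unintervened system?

8

Under do(Births=2), the mechanism Births = Prey*Grass is discarded; Births is fixed at 2.
Predator = -Prey + 5  [with Prey=-1]  = 6
Deaths = 2Births + 3Prey - 4  [with Births=2, Prey=-1]  = -3
Migration = Deaths + 2Births - Predator  [with Deaths=-3, Births=2, Predator=6]  = -5
Without intervention: Predator = -Prey + 5  [with Prey=-1]  = 6; Births = Prey*Grass  [with Prey=-1, Grass=0]  = 0; Deaths = 2Births + 3Prey - 4  [with Births=0, Prey=-1]  = -7; Migration = Deaths + 2Births - Predator  [with Deaths=-7, Births=0, Predator=6]  = -13.
Change = -5 − (-13) = 8.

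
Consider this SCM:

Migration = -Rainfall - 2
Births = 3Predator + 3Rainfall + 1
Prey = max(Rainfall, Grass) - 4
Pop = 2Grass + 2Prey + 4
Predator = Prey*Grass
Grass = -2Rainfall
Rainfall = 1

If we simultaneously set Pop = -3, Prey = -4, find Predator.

The joint intervention fixes Pop = -3, Prey = -4, removing each variable's own equation.
Grass = -2Rainfall  [with Rainfall=1]  = -2
Predator = Prey*Grass  [with Prey=-4, Grass=-2]  = 8

8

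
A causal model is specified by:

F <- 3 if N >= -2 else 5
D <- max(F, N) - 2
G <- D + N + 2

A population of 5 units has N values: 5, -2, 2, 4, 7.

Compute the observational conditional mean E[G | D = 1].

3

Conditioning on D=1 selects the 2 unit(s) with N ∈ {-2, 2}. Their G values: 1, 5. Mean = 3.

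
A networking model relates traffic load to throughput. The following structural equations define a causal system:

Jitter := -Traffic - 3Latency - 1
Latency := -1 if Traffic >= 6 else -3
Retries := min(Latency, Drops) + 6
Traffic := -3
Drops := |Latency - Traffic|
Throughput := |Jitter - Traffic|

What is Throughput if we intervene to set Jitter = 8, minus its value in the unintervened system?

The intervention breaks the incoming arrows to Jitter: Jitter := -Traffic - 3Latency - 1 no longer applies, and Jitter = 8.
Throughput = |Jitter - Traffic|  [with Jitter=8, Traffic=-3]  = 11
Without intervention: Latency = -1 if Traffic >= 6 else -3  [with Traffic=-3]  = -3; Jitter = -Traffic - 3Latency - 1  [with Traffic=-3, Latency=-3]  = 11; Throughput = |Jitter - Traffic|  [with Jitter=11, Traffic=-3]  = 14.
Change = 11 − 14 = -3.

-3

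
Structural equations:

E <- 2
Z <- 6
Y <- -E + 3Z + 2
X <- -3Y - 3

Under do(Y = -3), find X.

6

The intervention breaks the incoming arrows to Y: Y <- -E + 3Z + 2 no longer applies, and Y = -3.
X = -3Y - 3  [with Y=-3]  = 6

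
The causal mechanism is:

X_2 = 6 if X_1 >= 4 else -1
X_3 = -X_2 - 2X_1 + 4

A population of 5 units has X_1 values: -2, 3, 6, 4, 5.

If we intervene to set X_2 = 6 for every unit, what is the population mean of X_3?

The intervention sets X_2=6 in all 5 units regardless of X_1. Recomputing X_3 per unit gives 2, -8, -14, -10, -12; average -8.4.

-8.4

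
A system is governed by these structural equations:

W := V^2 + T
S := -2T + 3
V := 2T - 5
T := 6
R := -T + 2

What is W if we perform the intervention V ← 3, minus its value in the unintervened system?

The intervention breaks the incoming arrows to V: V := 2T - 5 no longer applies, and V = 3.
W = V^2 + T  [with V=3, T=6]  = 15
Without intervention: V = 2T - 5  [with T=6]  = 7; W = V^2 + T  [with V=7, T=6]  = 55.
Change = 15 − 55 = -40.

-40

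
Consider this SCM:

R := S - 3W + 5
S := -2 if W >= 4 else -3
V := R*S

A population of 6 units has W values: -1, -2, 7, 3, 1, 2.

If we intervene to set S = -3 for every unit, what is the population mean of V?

9

The intervention sets S=-3 in all 6 units regardless of W. Recomputing V per unit gives -15, -24, 57, 21, 3, 12; average 9.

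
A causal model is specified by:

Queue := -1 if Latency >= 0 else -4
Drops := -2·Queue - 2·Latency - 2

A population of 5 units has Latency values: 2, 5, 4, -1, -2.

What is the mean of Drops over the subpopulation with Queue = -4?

9

E[Drops|Queue=-4] averages over only the 2 units with Queue=-4 (Latency = -1, -2): Drops = 8, 10, mean 9.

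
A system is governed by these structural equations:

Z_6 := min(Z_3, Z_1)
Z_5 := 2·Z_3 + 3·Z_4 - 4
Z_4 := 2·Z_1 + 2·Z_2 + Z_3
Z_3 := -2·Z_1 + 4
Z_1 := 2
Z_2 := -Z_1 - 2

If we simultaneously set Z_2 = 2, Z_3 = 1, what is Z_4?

9

Setting Z_2 = 2, Z_3 = 1 by intervention discards those variables' equations.
Z_4 = 2·Z_1 + 2·Z_2 + Z_3  [with Z_1=2, Z_2=2, Z_3=1]  = 9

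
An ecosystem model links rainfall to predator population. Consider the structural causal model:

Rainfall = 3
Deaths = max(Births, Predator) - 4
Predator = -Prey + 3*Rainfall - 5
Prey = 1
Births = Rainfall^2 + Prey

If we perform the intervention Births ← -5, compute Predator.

Under do(Births=-5), the mechanism Births = Rainfall^2 + Prey is discarded; Births is fixed at -5.
Since Predator is not a descendant of the intervened variable, it is unaffected.
Predator = -Prey + 3*Rainfall - 5  [with Prey=1, Rainfall=3]  = 3

3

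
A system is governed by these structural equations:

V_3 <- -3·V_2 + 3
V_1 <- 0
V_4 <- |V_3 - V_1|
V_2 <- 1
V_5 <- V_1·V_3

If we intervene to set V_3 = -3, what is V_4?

The intervention breaks the incoming arrows to V_3: V_3 <- -3·V_2 + 3 no longer applies, and V_3 = -3.
V_4 = |V_3 - V_1|  [with V_3=-3, V_1=0]  = 3

3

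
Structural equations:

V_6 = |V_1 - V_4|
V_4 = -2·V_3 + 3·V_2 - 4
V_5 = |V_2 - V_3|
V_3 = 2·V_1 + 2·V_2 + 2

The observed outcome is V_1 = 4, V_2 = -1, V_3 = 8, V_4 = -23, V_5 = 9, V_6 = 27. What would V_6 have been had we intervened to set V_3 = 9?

29

The intervention breaks the incoming arrows to V_3: V_3 = 2·V_1 + 2·V_2 + 2 no longer applies, and V_3 = 9.
V_4 = -2·V_3 + 3·V_2 - 4  [with V_3=9, V_2=-1]  = -25
V_6 = |V_1 - V_4|  [with V_1=4, V_4=-25]  = 29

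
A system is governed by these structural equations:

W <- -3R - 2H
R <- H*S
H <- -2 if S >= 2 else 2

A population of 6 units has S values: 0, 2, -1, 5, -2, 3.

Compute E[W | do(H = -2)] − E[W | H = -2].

do(H=-2) breaks H's dependence on S. With H=-2 fixed, W across the units is 4, 16, -2, 34, -8, 22, mean 11.
Conditioning on H=-2 selects the 3 unit(s) with S ∈ {2, 5, 3}. Their W values: 16, 34, 22. Mean = 24.
Difference = 11 − 24 = -13.

-13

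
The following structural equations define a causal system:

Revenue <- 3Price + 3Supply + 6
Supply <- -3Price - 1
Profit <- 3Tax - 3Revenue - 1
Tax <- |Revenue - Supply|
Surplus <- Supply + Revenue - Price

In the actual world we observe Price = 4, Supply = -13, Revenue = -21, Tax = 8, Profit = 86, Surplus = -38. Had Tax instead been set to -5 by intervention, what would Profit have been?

Intervening sets Tax = -5 and removes its equation (Tax <- |Revenue - Supply|).
Supply = -3Price - 1  [with Price=4]  = -13
Revenue = 3Price + 3Supply + 6  [with Price=4, Supply=-13]  = -21
Profit = 3Tax - 3Revenue - 1  [with Tax=-5, Revenue=-21]  = 47

47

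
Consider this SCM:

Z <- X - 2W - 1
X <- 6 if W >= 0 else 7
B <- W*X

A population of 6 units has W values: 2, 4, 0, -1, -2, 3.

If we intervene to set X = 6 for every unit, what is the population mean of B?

Under do(X=6), X's equation is replaced by X=6 for every unit. Per-unit B: 12, 24, 0, -6, -12, 18. Mean = 6.

6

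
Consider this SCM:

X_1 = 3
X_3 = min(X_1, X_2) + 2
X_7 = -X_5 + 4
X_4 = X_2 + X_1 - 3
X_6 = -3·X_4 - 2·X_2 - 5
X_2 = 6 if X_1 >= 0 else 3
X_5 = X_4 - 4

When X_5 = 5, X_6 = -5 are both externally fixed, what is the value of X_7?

Under do(X_5 = 5, X_6 = -5), each intervened variable's structural equation is replaced by its fixed value.
X_7 = -X_5 + 4  [with X_5=5]  = -1

-1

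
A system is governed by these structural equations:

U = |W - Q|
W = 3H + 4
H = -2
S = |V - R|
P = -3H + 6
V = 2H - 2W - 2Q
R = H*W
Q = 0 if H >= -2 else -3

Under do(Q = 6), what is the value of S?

16

do(Q=6) replaces the equation Q = 0 if H >= -2 else -3 with the constant Q = 6.
W = 3H + 4  [with H=-2]  = -2
V = 2H - 2W - 2Q  [with H=-2, W=-2, Q=6]  = -12
R = H*W  [with H=-2, W=-2]  = 4
S = |V - R|  [with V=-12, R=4]  = 16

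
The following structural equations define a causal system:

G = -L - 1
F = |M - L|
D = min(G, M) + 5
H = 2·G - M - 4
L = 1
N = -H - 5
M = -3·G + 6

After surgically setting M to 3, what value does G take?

Under do(M=3), the mechanism M = -3·G + 6 is discarded; M is fixed at 3.
Since G is not a descendant of the intervened variable, it is unaffected.
G = -L - 1  [with L=1]  = -2

-2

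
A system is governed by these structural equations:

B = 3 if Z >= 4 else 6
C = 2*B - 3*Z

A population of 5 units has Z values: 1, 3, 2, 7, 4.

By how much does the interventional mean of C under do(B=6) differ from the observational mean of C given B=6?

The intervention sets B=6 in all 5 units regardless of Z. Recomputing C per unit gives 9, 3, 6, -9, 0; average 1.8.
Observing B=6 restricts to units where B's equation naturally yields 6: Z ∈ {1, 3, 2}. In that subpopulation C = 9, 3, 6, mean 6.
Difference = 1.8 − 6 = -4.2.

-4.2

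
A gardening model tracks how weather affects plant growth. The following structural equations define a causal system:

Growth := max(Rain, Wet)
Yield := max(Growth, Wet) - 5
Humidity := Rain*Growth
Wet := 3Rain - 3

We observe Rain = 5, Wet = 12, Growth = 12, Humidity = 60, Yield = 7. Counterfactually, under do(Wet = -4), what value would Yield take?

do(Wet=-4) replaces the equation Wet := 3Rain - 3 with the constant Wet = -4.
Growth = max(Rain, Wet)  [with Rain=5, Wet=-4]  = 5
Yield = max(Growth, Wet) - 5  [with Growth=5, Wet=-4]  = 0

0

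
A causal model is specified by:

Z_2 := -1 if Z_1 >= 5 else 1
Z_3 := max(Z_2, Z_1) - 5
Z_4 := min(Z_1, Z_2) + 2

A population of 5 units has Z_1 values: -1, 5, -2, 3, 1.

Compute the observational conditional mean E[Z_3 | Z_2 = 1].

Conditioning on Z_2=1 selects the 4 unit(s) with Z_1 ∈ {-1, -2, 3, 1}. Their Z_3 values: -4, -4, -2, -4. Mean = -3.5.

-3.5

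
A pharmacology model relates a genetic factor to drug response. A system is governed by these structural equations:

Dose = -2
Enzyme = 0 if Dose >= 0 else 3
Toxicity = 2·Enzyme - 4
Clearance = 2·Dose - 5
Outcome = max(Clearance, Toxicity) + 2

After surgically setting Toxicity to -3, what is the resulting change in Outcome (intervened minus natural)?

-5

do(Toxicity=-3) replaces the equation Toxicity = 2·Enzyme - 4 with the constant Toxicity = -3.
Clearance = 2·Dose - 5  [with Dose=-2]  = -9
Outcome = max(Clearance, Toxicity) + 2  [with Clearance=-9, Toxicity=-3]  = -1
Without intervention: Enzyme = 0 if Dose >= 0 else 3  [with Dose=-2]  = 3; Toxicity = 2·Enzyme - 4  [with Enzyme=3]  = 2; Clearance = 2·Dose - 5  [with Dose=-2]  = -9; Outcome = max(Clearance, Toxicity) + 2  [with Clearance=-9, Toxicity=2]  = 4.
Change = -1 − 4 = -5.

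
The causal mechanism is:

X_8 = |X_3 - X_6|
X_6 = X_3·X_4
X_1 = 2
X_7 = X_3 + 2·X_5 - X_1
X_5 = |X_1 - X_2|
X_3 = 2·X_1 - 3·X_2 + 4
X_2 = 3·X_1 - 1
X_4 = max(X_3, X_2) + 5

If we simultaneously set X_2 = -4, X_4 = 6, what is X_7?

Setting X_2 = -4, X_4 = 6 by intervention discards those variables' equations.
X_3 = 2·X_1 - 3·X_2 + 4  [with X_1=2, X_2=-4]  = 20
X_5 = |X_1 - X_2|  [with X_1=2, X_2=-4]  = 6
X_7 = X_3 + 2·X_5 - X_1  [with X_3=20, X_5=6, X_1=2]  = 30

30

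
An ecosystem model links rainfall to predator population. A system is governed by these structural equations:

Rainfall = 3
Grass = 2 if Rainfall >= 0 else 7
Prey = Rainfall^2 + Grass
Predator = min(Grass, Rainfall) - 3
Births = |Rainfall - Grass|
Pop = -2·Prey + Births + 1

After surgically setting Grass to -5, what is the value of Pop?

1

Under do(Grass=-5), the mechanism Grass = 2 if Rainfall >= 0 else 7 is discarded; Grass is fixed at -5.
Prey = Rainfall^2 + Grass  [with Rainfall=3, Grass=-5]  = 4
Births = |Rainfall - Grass|  [with Rainfall=3, Grass=-5]  = 8
Pop = -2·Prey + Births + 1  [with Prey=4, Births=8]  = 1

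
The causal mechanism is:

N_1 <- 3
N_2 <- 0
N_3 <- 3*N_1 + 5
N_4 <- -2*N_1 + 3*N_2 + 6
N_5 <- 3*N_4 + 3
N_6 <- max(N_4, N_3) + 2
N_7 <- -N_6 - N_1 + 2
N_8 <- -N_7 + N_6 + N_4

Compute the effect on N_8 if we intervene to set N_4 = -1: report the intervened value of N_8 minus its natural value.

-1

do(N_4=-1) replaces the equation N_4 <- -2*N_1 + 3*N_2 + 6 with the constant N_4 = -1.
N_3 = 3*N_1 + 5  [with N_1=3]  = 14
N_6 = max(N_4, N_3) + 2  [with N_4=-1, N_3=14]  = 16
N_7 = -N_6 - N_1 + 2  [with N_6=16, N_1=3]  = -17
N_8 = -N_7 + N_6 + N_4  [with N_7=-17, N_6=16, N_4=-1]  = 32
Without intervention: N_3 = 3*N_1 + 5  [with N_1=3]  = 14; N_4 = -2*N_1 + 3*N_2 + 6  [with N_1=3, N_2=0]  = 0; N_6 = max(N_4, N_3) + 2  [with N_4=0, N_3=14]  = 16; N_7 = -N_6 - N_1 + 2  [with N_6=16, N_1=3]  = -17; N_8 = -N_7 + N_6 + N_4  [with N_7=-17, N_6=16, N_4=0]  = 33.
Change = 32 − 33 = -1.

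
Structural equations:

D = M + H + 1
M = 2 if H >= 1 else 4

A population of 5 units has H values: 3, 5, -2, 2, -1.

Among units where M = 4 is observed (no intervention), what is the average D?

3.5

E[D|M=4] averages over only the 2 units with M=4 (H = -2, -1): D = 3, 4, mean 3.5.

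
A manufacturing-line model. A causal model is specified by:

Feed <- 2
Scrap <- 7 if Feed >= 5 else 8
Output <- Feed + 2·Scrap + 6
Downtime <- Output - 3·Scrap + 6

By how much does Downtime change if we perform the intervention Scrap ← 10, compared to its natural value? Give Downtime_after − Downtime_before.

Under do(Scrap=10), the mechanism Scrap <- 7 if Feed >= 5 else 8 is discarded; Scrap is fixed at 10.
Output = Feed + 2·Scrap + 6  [with Feed=2, Scrap=10]  = 28
Downtime = Output - 3·Scrap + 6  [with Output=28, Scrap=10]  = 4
Without intervention: Scrap = 7 if Feed >= 5 else 8  [with Feed=2]  = 8; Output = Feed + 2·Scrap + 6  [with Feed=2, Scrap=8]  = 24; Downtime = Output - 3·Scrap + 6  [with Output=24, Scrap=8]  = 6.
Change = 4 − 6 = -2.

-2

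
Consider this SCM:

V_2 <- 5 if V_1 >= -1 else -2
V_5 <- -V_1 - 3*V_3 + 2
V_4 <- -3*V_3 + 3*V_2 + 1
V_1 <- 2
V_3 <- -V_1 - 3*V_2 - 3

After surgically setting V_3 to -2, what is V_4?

22

The intervention breaks the incoming arrows to V_3: V_3 <- -V_1 - 3*V_2 - 3 no longer applies, and V_3 = -2.
V_2 = 5 if V_1 >= -1 else -2  [with V_1=2]  = 5
V_4 = -3*V_3 + 3*V_2 + 1  [with V_3=-2, V_2=5]  = 22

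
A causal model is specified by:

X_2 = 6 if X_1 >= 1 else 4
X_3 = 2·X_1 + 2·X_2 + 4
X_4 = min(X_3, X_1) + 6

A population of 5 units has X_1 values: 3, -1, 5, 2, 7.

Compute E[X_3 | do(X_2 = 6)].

The intervention sets X_2=6 in all 5 units regardless of X_1. Recomputing X_3 per unit gives 22, 14, 26, 20, 30; average 22.4.

22.4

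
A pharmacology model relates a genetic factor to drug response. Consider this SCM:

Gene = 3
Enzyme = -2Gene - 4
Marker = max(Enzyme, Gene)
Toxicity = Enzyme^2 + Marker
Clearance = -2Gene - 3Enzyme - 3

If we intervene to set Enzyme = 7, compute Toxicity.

Under do(Enzyme=7), the mechanism Enzyme = -2Gene - 4 is discarded; Enzyme is fixed at 7.
Marker = max(Enzyme, Gene)  [with Enzyme=7, Gene=3]  = 7
Toxicity = Enzyme^2 + Marker  [with Enzyme=7, Marker=7]  = 56

56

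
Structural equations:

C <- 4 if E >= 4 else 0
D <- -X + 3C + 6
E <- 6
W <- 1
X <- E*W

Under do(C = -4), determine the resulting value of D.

Intervening sets C = -4 and removes its equation (C <- 4 if E >= 4 else 0).
X = E*W  [with E=6, W=1]  = 6
D = -X + 3C + 6  [with X=6, C=-4]  = -12

-12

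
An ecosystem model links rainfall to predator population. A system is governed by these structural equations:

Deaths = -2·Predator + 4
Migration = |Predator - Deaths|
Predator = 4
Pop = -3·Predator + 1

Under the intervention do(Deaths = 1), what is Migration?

3

The intervention breaks the incoming arrows to Deaths: Deaths = -2·Predator + 4 no longer applies, and Deaths = 1.
Migration = |Predator - Deaths|  [with Predator=4, Deaths=1]  = 3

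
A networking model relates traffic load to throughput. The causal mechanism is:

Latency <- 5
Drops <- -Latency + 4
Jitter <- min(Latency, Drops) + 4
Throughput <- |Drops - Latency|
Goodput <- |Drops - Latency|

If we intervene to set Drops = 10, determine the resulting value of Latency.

Under do(Drops=10), the mechanism Drops <- -Latency + 4 is discarded; Drops is fixed at 10.
Latency is not downstream of the intervention, so its value is determined by the original equations.

5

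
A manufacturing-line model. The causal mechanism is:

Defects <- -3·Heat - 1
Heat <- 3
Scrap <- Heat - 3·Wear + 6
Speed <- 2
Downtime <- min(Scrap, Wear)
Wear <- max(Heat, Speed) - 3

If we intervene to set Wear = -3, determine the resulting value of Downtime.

The intervention breaks the incoming arrows to Wear: Wear <- max(Heat, Speed) - 3 no longer applies, and Wear = -3.
Scrap = Heat - 3·Wear + 6  [with Heat=3, Wear=-3]  = 18
Downtime = min(Scrap, Wear)  [with Scrap=18, Wear=-3]  = -3

-3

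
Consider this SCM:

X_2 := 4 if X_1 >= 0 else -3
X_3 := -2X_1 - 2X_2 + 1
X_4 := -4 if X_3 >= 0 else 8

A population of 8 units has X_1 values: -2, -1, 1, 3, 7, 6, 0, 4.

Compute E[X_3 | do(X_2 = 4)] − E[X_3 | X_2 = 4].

2.5

Every unit gets X_2=4 under the intervention. X_3 values become -3, -5, -9, -13, -21, -19, -7, -15; E[X_3|do(X_2=4)] = -11.5.
Observing X_2=4 restricts to units where X_2's equation naturally yields 4: X_1 ∈ {1, 3, 7, 6, 0, 4}. In that subpopulation X_3 = -9, -13, -21, -19, -7, -15, mean -14.
Difference = -11.5 − (-14) = 2.5.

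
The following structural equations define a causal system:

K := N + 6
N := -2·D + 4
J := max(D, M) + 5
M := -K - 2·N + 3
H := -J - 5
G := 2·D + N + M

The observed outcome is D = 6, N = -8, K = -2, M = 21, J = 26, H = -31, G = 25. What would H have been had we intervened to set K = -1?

-30

The intervention breaks the incoming arrows to K: K := N + 6 no longer applies, and K = -1.
N = -2·D + 4  [with D=6]  = -8
M = -K - 2·N + 3  [with K=-1, N=-8]  = 20
J = max(D, M) + 5  [with D=6, M=20]  = 25
H = -J - 5  [with J=25]  = -30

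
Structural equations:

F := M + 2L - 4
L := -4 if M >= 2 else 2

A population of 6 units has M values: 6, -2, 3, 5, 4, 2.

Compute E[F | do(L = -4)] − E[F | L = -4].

Every unit gets L=-4 under the intervention. F values become -6, -14, -9, -7, -8, -10; E[F|do(L=-4)] = -9.
Conditioning on L=-4 selects the 5 unit(s) with M ∈ {6, 3, 5, 4, 2}. Their F values: -6, -9, -7, -8, -10. Mean = -8.
Difference = -9 − (-8) = -1.

-1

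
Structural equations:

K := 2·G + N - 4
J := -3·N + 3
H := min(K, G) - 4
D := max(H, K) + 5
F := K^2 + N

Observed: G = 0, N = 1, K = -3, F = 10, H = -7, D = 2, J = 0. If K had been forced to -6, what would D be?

The intervention breaks the incoming arrows to K: K := 2·G + N - 4 no longer applies, and K = -6.
H = min(K, G) - 4  [with K=-6, G=0]  = -10
D = max(H, K) + 5  [with H=-10, K=-6]  = -1

-1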